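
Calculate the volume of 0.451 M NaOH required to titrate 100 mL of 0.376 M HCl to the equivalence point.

At equivalence: moles acid = moles base. moles HCl = 0.376 × 100/1000 = 0.0376 mol. V_base = moles / 0.451 × 1000 = 83.4 mL.

V_{base} = 83.4 mL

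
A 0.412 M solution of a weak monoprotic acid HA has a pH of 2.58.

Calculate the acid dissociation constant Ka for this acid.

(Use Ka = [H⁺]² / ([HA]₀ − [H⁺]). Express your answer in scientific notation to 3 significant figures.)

[H⁺] = 10^(−pH) = 10^(−2.58) = 2.630e-03 M. For HA ⇌ H⁺ + A⁻, Ka = [H⁺][A⁻]/[HA] = [H⁺]² / ([HA]₀ − [H⁺]) = (2.630e-03)² / (0.412 − 2.630e-03) = 1.69e-05.

K_a = 1.69e-05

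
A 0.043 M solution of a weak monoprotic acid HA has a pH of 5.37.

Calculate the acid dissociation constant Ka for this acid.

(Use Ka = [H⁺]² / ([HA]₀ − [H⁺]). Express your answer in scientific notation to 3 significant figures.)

[H⁺] = 10^(−pH) = 10^(−5.37) = 4.266e-06 M. For HA ⇌ H⁺ + A⁻, Ka = [H⁺][A⁻]/[HA] = [H⁺]² / ([HA]₀ − [H⁺]) = (4.266e-06)² / (0.043 − 4.266e-06) = 4.23e-10.

K_a = 4.23e-10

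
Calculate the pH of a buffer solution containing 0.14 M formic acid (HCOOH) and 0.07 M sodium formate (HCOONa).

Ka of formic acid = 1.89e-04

pKa = -log(1.89e-04) = 3.72. pH = pKa + log([A⁻]/[HA]) = 3.72 + log(0.07/0.14)

pH = 3.42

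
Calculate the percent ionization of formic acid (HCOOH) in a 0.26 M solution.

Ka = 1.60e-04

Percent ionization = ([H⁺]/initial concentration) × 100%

Using Ka equilibrium: x² + Ka×x - Ka×C = 0. Solving: [H⁺] = 6.3703e-03. Percent = (6.3703e-03/0.26) × 100

Percent ionization = 2.45%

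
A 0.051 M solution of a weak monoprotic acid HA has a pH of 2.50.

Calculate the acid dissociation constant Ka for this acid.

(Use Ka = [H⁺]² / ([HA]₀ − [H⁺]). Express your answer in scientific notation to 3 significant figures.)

[H⁺] = 10^(−pH) = 10^(−2.50) = 3.162e-03 M. For HA ⇌ H⁺ + A⁻, Ka = [H⁺][A⁻]/[HA] = [H⁺]² / ([HA]₀ − [H⁺]) = (3.162e-03)² / (0.051 − 3.162e-03) = 2.09e-04.

K_a = 2.09e-04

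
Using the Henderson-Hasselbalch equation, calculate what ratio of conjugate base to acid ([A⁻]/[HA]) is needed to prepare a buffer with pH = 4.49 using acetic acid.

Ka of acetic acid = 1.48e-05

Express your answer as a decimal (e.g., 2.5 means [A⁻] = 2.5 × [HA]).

pKa = -log(1.48e-05) = 4.8297. pH = pKa + log([A⁻]/[HA]), so log([A⁻]/[HA]) = pH − pKa = 4.49 − 4.8297 = -0.3397. [A⁻]/[HA] = 10^(-0.3397) = 0.457

[A⁻]/[HA] = 0.457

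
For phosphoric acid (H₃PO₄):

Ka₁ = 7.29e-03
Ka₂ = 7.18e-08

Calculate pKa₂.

pKa₂ = -log(Ka₂) = -log(7.18e-08) = 7.14.

pK_{a2} = 7.14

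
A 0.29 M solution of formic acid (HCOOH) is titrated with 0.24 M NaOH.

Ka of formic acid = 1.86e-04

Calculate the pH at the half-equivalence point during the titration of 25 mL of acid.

At half-equivalence [HA] = [A⁻], so Henderson-Hasselbalch gives pH = pKa = -log(1.86e-04) = 3.73.

pH = pKa = 3.73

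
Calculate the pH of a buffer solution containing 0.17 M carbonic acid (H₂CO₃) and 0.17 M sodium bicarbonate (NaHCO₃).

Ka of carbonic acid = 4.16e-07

pKa = -log(4.16e-07) = 6.38. pH = pKa + log([A⁻]/[HA]) = 6.38 + log(0.17/0.17)

pH = 6.38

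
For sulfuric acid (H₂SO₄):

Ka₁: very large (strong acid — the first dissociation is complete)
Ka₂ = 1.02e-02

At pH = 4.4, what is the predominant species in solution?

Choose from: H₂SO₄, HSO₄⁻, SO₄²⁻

The first dissociation is complete, so H₂SO₄ itself is never the predominant species in water; pKa₂ = -log(1.02e-02) = 1.99. For a polyprotic acid the predominant species crosses at each pKa: below pKa_n the protonated form dominates, above it the deprotonated form does. At pH = 4.4, the predominant species is SO₄²⁻.

SO₄²⁻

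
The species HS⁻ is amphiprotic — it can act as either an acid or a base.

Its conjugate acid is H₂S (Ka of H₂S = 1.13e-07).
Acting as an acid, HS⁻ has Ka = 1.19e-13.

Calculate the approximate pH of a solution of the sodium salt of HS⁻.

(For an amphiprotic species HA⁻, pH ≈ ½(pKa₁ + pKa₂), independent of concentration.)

pKa₁ = -log(1.13e-07) = 6.95; pKa₂ = -log(1.19e-13) = 12.92. For an amphiprotic species, pH ≈ ½(pKa₁ + pKa₂) = ½(6.95 + 12.92) = 9.94.

pH = 9.94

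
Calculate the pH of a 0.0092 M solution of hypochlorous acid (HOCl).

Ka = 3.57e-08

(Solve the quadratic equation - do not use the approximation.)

x² + Ka×x - Ka×C = 0. Using quadratic formula: [H⁺] = 1.8105e-05

pH = 4.74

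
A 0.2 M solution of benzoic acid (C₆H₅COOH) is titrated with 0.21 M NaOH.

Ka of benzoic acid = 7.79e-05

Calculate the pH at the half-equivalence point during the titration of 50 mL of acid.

At half-equivalence [HA] = [A⁻], so Henderson-Hasselbalch gives pH = pKa = -log(7.79e-05) = 4.11.

pH = pKa = 4.11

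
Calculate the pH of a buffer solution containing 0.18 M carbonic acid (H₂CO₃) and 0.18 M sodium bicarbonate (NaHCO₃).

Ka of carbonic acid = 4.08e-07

pKa = -log(4.08e-07) = 6.39. pH = pKa + log([A⁻]/[HA]) = 6.39 + log(0.18/0.18)

pH = 6.39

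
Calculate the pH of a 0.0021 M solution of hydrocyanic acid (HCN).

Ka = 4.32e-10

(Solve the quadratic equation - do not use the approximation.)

x² + Ka×x - Ka×C = 0. Using quadratic formula: [H⁺] = 9.5225e-07

pH = 6.02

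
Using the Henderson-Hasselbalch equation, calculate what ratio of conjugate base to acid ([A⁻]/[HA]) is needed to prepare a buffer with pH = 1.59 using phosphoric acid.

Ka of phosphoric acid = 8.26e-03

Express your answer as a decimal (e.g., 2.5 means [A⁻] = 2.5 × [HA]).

pKa = -log(8.26e-03) = 2.0830. pH = pKa + log([A⁻]/[HA]), so log([A⁻]/[HA]) = pH − pKa = 1.59 − 2.0830 = -0.4930. [A⁻]/[HA] = 10^(-0.4930) = 0.321

[A⁻]/[HA] = 0.321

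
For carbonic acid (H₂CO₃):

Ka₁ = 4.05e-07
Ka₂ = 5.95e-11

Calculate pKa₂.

pKa₂ = -log(Ka₂) = -log(5.95e-11) = 10.23.

pK_{a2} = 10.23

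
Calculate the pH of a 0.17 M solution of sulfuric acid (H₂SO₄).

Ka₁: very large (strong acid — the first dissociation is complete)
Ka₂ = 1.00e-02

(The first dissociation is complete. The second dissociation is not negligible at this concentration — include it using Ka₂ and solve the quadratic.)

First dissociation is complete: [H⁺]₀ = [HSO₄⁻]₀ = C = 0.17 M. Second dissociation HSO₄⁻ ⇌ H⁺ + SO₄²⁻: let x = [SO₄²⁻]. Ka₂ = (C + x)·x / (C − x) = 1.00e-02 → x² + (C + Ka₂)·x − Ka₂·C = 0 → x² + 0.18000·x − 1.700e-03 = 0. x = (−0.18000 + √(0.18000² + 4 × 1.700e-03)) / 2 = 8.9949e-03 M. [H⁺] = C + x = 0.17 + 8.9949e-03 = 1.7899e-01 M. pH = -log(1.7899e-01) = 0.75.

pH = 0.75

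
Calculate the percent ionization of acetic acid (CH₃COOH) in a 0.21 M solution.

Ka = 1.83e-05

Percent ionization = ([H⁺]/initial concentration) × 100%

Using Ka equilibrium: x² + Ka×x - Ka×C = 0. Solving: [H⁺] = 1.9512e-03. Percent = (1.9512e-03/0.21) × 100

Percent ionization = 0.929%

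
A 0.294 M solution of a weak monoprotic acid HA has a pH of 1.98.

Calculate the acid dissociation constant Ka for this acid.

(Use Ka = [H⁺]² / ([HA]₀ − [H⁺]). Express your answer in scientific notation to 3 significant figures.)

[H⁺] = 10^(−pH) = 10^(−1.98) = 1.047e-02 M. For HA ⇌ H⁺ + A⁻, Ka = [H⁺][A⁻]/[HA] = [H⁺]² / ([HA]₀ − [H⁺]) = (1.047e-02)² / (0.294 − 1.047e-02) = 3.87e-04.

K_a = 3.87e-04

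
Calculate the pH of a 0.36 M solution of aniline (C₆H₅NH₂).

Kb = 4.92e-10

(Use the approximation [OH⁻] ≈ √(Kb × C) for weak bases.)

[OH⁻] = √(Kb × C) = √(4.92e-10 × 0.36) = 1.3309e-05. pOH = 4.88, pH = 14 - pOH

pH = 9.12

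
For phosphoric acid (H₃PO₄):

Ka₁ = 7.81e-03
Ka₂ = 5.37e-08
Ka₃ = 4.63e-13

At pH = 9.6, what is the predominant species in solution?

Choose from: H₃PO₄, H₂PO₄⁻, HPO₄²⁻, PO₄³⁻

pKa₁ = 2.11, pKa₂ = 7.27, pKa₃ = 12.33. For a polyprotic acid the predominant species crosses at each pKa: below pKa_n the protonated form dominates, above it the deprotonated form does. At pH = 9.6, the predominant species is HPO₄²⁻.

HPO₄²⁻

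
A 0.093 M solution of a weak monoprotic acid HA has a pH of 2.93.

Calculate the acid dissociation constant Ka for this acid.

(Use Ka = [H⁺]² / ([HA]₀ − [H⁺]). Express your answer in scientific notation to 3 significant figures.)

[H⁺] = 10^(−pH) = 10^(−2.93) = 1.175e-03 M. For HA ⇌ H⁺ + A⁻, Ka = [H⁺][A⁻]/[HA] = [H⁺]² / ([HA]₀ − [H⁺]) = (1.175e-03)² / (0.093 − 1.175e-03) = 1.50e-05.

K_a = 1.50e-05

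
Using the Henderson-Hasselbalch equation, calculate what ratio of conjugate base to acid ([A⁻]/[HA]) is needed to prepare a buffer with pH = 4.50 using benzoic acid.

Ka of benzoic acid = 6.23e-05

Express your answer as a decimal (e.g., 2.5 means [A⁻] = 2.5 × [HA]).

pKa = -log(6.23e-05) = 4.2055. pH = pKa + log([A⁻]/[HA]), so log([A⁻]/[HA]) = pH − pKa = 4.50 − 4.2055 = 0.2945. [A⁻]/[HA] = 10^(0.2945) = 1.97

[A⁻]/[HA] = 1.97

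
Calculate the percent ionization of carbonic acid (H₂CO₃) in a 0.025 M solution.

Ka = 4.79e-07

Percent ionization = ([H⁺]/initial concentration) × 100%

Using Ka equilibrium: x² + Ka×x - Ka×C = 0. Solving: [H⁺] = 1.0919e-04. Percent = (1.0919e-04/0.025) × 100

Percent ionization = 0.437%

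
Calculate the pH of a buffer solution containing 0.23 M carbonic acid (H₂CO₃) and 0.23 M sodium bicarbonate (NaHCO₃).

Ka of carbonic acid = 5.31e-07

pKa = -log(5.31e-07) = 6.27. pH = pKa + log([A⁻]/[HA]) = 6.27 + log(0.23/0.23)

pH = 6.27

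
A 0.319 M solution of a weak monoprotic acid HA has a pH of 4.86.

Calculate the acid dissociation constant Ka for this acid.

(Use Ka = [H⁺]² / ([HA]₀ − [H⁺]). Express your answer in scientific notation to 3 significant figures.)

[H⁺] = 10^(−pH) = 10^(−4.86) = 1.380e-05 M. For HA ⇌ H⁺ + A⁻, Ka = [H⁺][A⁻]/[HA] = [H⁺]² / ([HA]₀ − [H⁺]) = (1.380e-05)² / (0.319 − 1.380e-05) = 5.97e-10.

K_a = 5.97e-10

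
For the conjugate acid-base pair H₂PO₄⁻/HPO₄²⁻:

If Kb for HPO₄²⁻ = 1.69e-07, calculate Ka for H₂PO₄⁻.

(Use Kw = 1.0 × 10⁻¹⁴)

For a conjugate pair Ka × Kb = Kw, so Ka = Kw/Kb = 1.0 × 10⁻¹⁴ / 1.69e-07 = 5.92e-08.

K_a = 5.92e-08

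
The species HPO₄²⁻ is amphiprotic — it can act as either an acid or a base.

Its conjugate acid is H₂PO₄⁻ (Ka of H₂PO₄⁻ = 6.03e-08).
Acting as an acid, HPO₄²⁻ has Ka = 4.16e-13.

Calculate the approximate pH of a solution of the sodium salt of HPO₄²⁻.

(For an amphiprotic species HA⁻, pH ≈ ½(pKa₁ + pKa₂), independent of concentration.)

pKa₁ = -log(6.03e-08) = 7.22; pKa₂ = -log(4.16e-13) = 12.38. For an amphiprotic species, pH ≈ ½(pKa₁ + pKa₂) = ½(7.22 + 12.38) = 9.80.

pH = 9.80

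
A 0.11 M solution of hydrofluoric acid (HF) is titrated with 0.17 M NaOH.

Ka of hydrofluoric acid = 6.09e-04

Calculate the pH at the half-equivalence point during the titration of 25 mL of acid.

At half-equivalence [HA] = [A⁻], so Henderson-Hasselbalch gives pH = pKa = -log(6.09e-04) = 3.22.

pH = pKa = 3.22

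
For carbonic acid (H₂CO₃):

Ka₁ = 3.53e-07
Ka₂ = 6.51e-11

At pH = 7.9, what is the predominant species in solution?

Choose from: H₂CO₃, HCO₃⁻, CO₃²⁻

pKa₁ = 6.45, pKa₂ = 10.19. For a polyprotic acid the predominant species crosses at each pKa: below pKa_n the protonated form dominates, above it the deprotonated form does. At pH = 7.9, the predominant species is HCO₃⁻.

HCO₃⁻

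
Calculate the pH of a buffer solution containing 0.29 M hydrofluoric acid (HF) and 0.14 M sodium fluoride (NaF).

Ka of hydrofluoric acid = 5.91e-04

pKa = -log(5.91e-04) = 3.23. pH = pKa + log([A⁻]/[HA]) = 3.23 + log(0.14/0.29)

pH = 2.91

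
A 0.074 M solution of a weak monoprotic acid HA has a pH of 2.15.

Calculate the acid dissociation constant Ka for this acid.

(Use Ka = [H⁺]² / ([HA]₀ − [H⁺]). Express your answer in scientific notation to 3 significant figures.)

[H⁺] = 10^(−pH) = 10^(−2.15) = 7.079e-03 M. For HA ⇌ H⁺ + A⁻, Ka = [H⁺][A⁻]/[HA] = [H⁺]² / ([HA]₀ − [H⁺]) = (7.079e-03)² / (0.074 − 7.079e-03) = 7.49e-04.

K_a = 7.49e-04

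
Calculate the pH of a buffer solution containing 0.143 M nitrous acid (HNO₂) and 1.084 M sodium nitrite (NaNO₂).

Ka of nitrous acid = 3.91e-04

pKa = -log(3.91e-04) = 3.41. pH = pKa + log([A⁻]/[HA]) = 3.41 + log(1.084/0.143)

pH = 4.29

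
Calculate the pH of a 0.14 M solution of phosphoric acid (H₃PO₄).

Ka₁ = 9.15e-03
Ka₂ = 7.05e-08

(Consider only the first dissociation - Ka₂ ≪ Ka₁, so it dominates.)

First dissociation dominates. From Ka₁ = [H⁺][HA⁻]/[H₂A], x² + Ka₁·x − Ka₁·C = 0 with C = 0.14 M and Ka₁ = 9.15e-03. Solving: [H⁺] = (−Ka₁ + √(Ka₁² + 4·Ka₁·C)) / 2 = 3.1507e-02 M. pH = -log(3.1507e-02) = 1.50.

pH = 1.50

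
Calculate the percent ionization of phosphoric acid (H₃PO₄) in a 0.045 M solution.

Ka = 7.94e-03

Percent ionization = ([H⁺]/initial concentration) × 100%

Using Ka equilibrium: x² + Ka×x - Ka×C = 0. Solving: [H⁺] = 1.5345e-02. Percent = (1.5345e-02/0.045) × 100

Percent ionization = 34.1%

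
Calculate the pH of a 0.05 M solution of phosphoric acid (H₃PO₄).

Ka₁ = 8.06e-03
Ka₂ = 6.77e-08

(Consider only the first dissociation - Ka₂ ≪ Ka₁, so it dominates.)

First dissociation dominates. From Ka₁ = [H⁺][HA⁻]/[H₂A], x² + Ka₁·x − Ka₁·C = 0 with C = 0.05 M and Ka₁ = 8.06e-03. Solving: [H⁺] = (−Ka₁ + √(Ka₁² + 4·Ka₁·C)) / 2 = 1.6445e-02 M. pH = -log(1.6445e-02) = 1.78.

pH = 1.78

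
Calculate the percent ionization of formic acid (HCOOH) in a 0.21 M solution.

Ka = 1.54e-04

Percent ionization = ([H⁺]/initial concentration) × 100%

Using Ka equilibrium: x² + Ka×x - Ka×C = 0. Solving: [H⁺] = 5.6103e-03. Percent = (5.6103e-03/0.21) × 100

Percent ionization = 2.67%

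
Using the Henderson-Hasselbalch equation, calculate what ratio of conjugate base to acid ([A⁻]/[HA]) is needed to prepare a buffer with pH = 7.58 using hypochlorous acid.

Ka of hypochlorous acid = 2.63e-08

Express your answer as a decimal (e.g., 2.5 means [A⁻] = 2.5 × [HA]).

pKa = -log(2.63e-08) = 7.5800. pH = pKa + log([A⁻]/[HA]), so log([A⁻]/[HA]) = pH − pKa = 7.58 − 7.5800 = -0.0000. [A⁻]/[HA] = 10^(-0.0000) = 1.00

[A⁻]/[HA] = 1.00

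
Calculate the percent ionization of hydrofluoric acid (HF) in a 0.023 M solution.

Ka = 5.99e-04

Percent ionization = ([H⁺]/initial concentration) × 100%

Using Ka equilibrium: x² + Ka×x - Ka×C = 0. Solving: [H⁺] = 3.4243e-03. Percent = (3.4243e-03/0.023) × 100

Percent ionization = 14.9%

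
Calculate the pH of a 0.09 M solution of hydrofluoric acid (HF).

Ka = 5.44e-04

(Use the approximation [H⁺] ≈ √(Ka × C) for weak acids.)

[H⁺] = √(Ka × C) = √(5.44e-04 × 0.09) = 6.9971e-03. pH = -log(6.9971e-03)

pH = 2.16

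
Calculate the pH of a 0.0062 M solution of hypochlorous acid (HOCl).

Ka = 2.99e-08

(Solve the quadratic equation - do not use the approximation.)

x² + Ka×x - Ka×C = 0. Using quadratic formula: [H⁺] = 1.3600e-05

pH = 4.87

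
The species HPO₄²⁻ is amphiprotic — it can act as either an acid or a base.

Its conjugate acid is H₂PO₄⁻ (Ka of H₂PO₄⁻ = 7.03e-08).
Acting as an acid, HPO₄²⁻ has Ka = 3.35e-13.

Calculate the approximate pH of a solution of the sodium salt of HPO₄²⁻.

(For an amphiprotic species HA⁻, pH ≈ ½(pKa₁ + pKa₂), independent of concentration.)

pKa₁ = -log(7.03e-08) = 7.15; pKa₂ = -log(3.35e-13) = 12.47. For an amphiprotic species, pH ≈ ½(pKa₁ + pKa₂) = ½(7.15 + 12.47) = 9.81.

pH = 9.81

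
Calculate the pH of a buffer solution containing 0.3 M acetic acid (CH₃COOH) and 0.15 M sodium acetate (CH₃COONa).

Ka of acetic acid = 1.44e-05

pKa = -log(1.44e-05) = 4.84. pH = pKa + log([A⁻]/[HA]) = 4.84 + log(0.15/0.3)

pH = 4.54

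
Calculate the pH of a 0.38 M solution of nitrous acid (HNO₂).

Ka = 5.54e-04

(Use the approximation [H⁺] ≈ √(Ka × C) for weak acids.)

[H⁺] = √(Ka × C) = √(5.54e-04 × 0.38) = 1.4509e-02. pH = -log(1.4509e-02)

pH = 1.84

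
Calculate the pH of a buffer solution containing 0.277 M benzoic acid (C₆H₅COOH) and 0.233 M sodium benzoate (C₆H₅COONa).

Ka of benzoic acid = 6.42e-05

pKa = -log(6.42e-05) = 4.19. pH = pKa + log([A⁻]/[HA]) = 4.19 + log(0.233/0.277)

pH = 4.12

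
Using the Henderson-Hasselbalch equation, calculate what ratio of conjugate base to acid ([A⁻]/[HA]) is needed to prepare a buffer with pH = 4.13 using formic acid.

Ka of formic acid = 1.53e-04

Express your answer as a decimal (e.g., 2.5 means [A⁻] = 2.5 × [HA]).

pKa = -log(1.53e-04) = 3.8153. pH = pKa + log([A⁻]/[HA]), so log([A⁻]/[HA]) = pH − pKa = 4.13 − 3.8153 = 0.3147. [A⁻]/[HA] = 10^(0.3147) = 2.06

[A⁻]/[HA] = 2.06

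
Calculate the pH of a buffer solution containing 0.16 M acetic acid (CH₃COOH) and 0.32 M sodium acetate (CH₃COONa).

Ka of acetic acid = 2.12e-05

pKa = -log(2.12e-05) = 4.67. pH = pKa + log([A⁻]/[HA]) = 4.67 + log(0.32/0.16)

pH = 4.97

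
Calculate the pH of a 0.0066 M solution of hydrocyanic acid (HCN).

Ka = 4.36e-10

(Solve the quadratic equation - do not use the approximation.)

x² + Ka×x - Ka×C = 0. Using quadratic formula: [H⁺] = 1.6961e-06

pH = 5.77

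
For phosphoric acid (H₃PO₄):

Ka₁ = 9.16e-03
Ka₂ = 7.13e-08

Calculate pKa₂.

pKa₂ = -log(Ka₂) = -log(7.13e-08) = 7.15.

pK_{a2} = 7.15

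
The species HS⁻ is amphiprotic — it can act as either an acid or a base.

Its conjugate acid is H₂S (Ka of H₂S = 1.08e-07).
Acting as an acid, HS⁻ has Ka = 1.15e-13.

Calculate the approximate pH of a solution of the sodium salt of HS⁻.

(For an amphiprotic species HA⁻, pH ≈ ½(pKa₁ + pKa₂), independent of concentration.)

pKa₁ = -log(1.08e-07) = 6.97; pKa₂ = -log(1.15e-13) = 12.94. For an amphiprotic species, pH ≈ ½(pKa₁ + pKa₂) = ½(6.97 + 12.94) = 9.95.

pH = 9.95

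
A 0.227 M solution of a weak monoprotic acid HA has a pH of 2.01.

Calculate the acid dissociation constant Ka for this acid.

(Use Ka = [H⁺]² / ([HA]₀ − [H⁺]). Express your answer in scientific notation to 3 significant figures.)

[H⁺] = 10^(−pH) = 10^(−2.01) = 9.772e-03 M. For HA ⇌ H⁺ + A⁻, Ka = [H⁺][A⁻]/[HA] = [H⁺]² / ([HA]₀ − [H⁺]) = (9.772e-03)² / (0.227 − 9.772e-03) = 4.40e-04.

K_a = 4.40e-04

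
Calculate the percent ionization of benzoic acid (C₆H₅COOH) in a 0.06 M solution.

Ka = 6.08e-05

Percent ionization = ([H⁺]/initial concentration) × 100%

Using Ka equilibrium: x² + Ka×x - Ka×C = 0. Solving: [H⁺] = 1.8798e-03. Percent = (1.8798e-03/0.06) × 100

Percent ionization = 3.13%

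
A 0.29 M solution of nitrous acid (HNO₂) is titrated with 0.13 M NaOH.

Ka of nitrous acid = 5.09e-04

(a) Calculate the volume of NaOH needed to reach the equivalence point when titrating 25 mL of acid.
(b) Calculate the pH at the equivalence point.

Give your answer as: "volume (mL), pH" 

moles acid = 0.29 × 25/1000 = 0.00725 mol; V_base = moles/0.13 × 1000 = 55.8 mL. At equivalence only the conjugate base is present: [A⁻] = 0.00725/0.081 = 8.9762e-02 M. Kb = Kw/Ka = 1.96e-11; [OH⁻] = √(Kb × [A⁻]) = 1.3280e-06; pOH = 5.88; pH = 14 - pOH = 8.12.

V = 55.8 mL, pH = 8.12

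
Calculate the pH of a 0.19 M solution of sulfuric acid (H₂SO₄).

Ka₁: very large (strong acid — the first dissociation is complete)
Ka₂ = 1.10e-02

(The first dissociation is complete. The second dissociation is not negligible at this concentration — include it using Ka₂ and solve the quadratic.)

First dissociation is complete: [H⁺]₀ = [HSO₄⁻]₀ = C = 0.19 M. Second dissociation HSO₄⁻ ⇌ H⁺ + SO₄²⁻: let x = [SO₄²⁻]. Ka₂ = (C + x)·x / (C − x) = 1.10e-02 → x² + (C + Ka₂)·x − Ka₂·C = 0 → x² + 0.20100·x − 2.090e-03 = 0. x = (−0.20100 + √(0.20100² + 4 × 2.090e-03)) / 2 = 9.9095e-03 M. [H⁺] = C + x = 0.19 + 9.9095e-03 = 1.9991e-01 M. pH = -log(1.9991e-01) = 0.70.

pH = 0.70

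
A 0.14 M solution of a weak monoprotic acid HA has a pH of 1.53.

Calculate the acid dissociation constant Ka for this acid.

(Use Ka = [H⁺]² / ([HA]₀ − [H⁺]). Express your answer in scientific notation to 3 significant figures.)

[H⁺] = 10^(−pH) = 10^(−1.53) = 2.951e-02 M. For HA ⇌ H⁺ + A⁻, Ka = [H⁺][A⁻]/[HA] = [H⁺]² / ([HA]₀ − [H⁺]) = (2.951e-02)² / (0.14 − 2.951e-02) = 7.88e-03.

K_a = 7.88e-03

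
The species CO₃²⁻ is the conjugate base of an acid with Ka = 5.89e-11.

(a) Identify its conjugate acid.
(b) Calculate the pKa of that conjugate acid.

(a) The conjugate acid is formed by adding one H⁺ to CO₃²⁻, giving HCO₃⁻. (b) pKa = -log(Ka) = -log(5.89e-11) = 10.23.

Conjugate acid: HCO₃⁻; pK_a = 10.23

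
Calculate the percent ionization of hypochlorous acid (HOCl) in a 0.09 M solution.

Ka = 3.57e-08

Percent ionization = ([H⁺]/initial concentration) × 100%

Using Ka equilibrium: x² + Ka×x - Ka×C = 0. Solving: [H⁺] = 5.6665e-05. Percent = (5.6665e-05/0.09) × 100

Percent ionization = 0.063%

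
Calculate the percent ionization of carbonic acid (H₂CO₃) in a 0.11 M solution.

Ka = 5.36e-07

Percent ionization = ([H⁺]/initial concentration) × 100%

Using Ka equilibrium: x² + Ka×x - Ka×C = 0. Solving: [H⁺] = 2.4255e-04. Percent = (2.4255e-04/0.11) × 100

Percent ionization = 0.22%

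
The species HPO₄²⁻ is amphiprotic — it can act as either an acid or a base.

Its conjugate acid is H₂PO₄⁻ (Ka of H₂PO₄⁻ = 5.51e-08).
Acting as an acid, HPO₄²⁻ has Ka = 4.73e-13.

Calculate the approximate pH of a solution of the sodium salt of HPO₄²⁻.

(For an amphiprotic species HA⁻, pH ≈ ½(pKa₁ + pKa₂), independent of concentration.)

pKa₁ = -log(5.51e-08) = 7.26; pKa₂ = -log(4.73e-13) = 12.33. For an amphiprotic species, pH ≈ ½(pKa₁ + pKa₂) = ½(7.26 + 12.33) = 9.79.

pH = 9.79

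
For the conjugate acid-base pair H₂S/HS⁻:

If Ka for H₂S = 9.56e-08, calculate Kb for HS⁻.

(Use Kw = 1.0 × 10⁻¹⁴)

For a conjugate pair Ka × Kb = Kw, so Kb = Kw/Ka = 1.0 × 10⁻¹⁴ / 9.56e-08 = 1.05e-07.

K_b = 1.05e-07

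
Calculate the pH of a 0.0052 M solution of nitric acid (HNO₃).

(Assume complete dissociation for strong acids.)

[H⁺] = 0.0052 M for strong acid. pH = -log[H⁺] = -log(0.0052)

pH = 2.28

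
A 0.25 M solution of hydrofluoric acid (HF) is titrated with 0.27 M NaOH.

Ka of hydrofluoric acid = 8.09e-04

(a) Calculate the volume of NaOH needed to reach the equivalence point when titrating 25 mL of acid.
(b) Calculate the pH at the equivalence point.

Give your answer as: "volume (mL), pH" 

moles acid = 0.25 × 25/1000 = 0.00625 mol; V_base = moles/0.27 × 1000 = 23.1 mL. At equivalence only the conjugate base is present: [A⁻] = 0.00625/0.048 = 1.2981e-01 M. Kb = Kw/Ka = 1.24e-11; [OH⁻] = √(Kb × [A⁻]) = 1.2667e-06; pOH = 5.90; pH = 14 - pOH = 8.10.

V = 23.1 mL, pH = 8.10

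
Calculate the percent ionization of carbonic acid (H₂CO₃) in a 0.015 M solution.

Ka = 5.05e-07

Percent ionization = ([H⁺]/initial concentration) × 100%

Using Ka equilibrium: x² + Ka×x - Ka×C = 0. Solving: [H⁺] = 8.6782e-05. Percent = (8.6782e-05/0.015) × 100

Percent ionization = 0.579%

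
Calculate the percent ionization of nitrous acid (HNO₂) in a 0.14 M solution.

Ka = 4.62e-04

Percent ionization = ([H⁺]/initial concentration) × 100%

Using Ka equilibrium: x² + Ka×x - Ka×C = 0. Solving: [H⁺] = 7.8147e-03. Percent = (7.8147e-03/0.14) × 100

Percent ionization = 5.58%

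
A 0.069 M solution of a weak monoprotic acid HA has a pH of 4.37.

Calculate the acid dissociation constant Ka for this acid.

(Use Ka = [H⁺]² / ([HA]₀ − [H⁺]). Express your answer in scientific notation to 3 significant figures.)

[H⁺] = 10^(−pH) = 10^(−4.37) = 4.266e-05 M. For HA ⇌ H⁺ + A⁻, Ka = [H⁺][A⁻]/[HA] = [H⁺]² / ([HA]₀ − [H⁺]) = (4.266e-05)² / (0.069 − 4.266e-05) = 2.64e-08.

K_a = 2.64e-08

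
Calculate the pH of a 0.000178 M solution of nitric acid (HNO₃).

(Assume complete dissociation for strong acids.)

[H⁺] = 0.000178 M for strong acid. pH = -log[H⁺] = -log(0.000178)

pH = 3.75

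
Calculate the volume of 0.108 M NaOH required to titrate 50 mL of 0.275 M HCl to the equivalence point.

At equivalence: moles acid = moles base. moles HCl = 0.275 × 50/1000 = 0.01375 mol. V_base = moles / 0.108 × 1000 = 127.3 mL.

V_{base} = 127.3 mL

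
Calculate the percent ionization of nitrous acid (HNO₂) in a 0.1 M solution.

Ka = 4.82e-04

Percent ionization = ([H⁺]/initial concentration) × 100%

Using Ka equilibrium: x² + Ka×x - Ka×C = 0. Solving: [H⁺] = 6.7058e-03. Percent = (6.7058e-03/0.1) × 100

Percent ionization = 6.71%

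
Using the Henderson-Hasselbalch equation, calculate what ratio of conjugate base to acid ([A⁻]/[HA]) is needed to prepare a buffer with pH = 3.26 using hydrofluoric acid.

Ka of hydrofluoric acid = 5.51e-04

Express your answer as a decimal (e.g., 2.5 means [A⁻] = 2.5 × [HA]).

pKa = -log(5.51e-04) = 3.2588. pH = pKa + log([A⁻]/[HA]), so log([A⁻]/[HA]) = pH − pKa = 3.26 − 3.2588 = 0.0012. [A⁻]/[HA] = 10^(0.0012) = 1.00

[A⁻]/[HA] = 1.00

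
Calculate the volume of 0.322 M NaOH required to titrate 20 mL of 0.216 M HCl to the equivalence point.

At equivalence: moles acid = moles base. moles HCl = 0.216 × 20/1000 = 0.00432 mol. V_base = moles / 0.322 × 1000 = 13.4 mL.

V_{base} = 13.4 mL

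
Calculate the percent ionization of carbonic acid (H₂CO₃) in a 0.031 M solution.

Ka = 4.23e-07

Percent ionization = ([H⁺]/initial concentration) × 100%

Using Ka equilibrium: x² + Ka×x - Ka×C = 0. Solving: [H⁺] = 1.1430e-04. Percent = (1.1430e-04/0.031) × 100

Percent ionization = 0.369%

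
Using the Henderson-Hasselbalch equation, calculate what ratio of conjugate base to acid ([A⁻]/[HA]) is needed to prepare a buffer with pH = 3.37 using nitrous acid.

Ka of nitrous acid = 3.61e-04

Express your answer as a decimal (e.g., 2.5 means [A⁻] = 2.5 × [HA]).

pKa = -log(3.61e-04) = 3.4425. pH = pKa + log([A⁻]/[HA]), so log([A⁻]/[HA]) = pH − pKa = 3.37 − 3.4425 = -0.0725. [A⁻]/[HA] = 10^(-0.0725) = 0.846

[A⁻]/[HA] = 0.846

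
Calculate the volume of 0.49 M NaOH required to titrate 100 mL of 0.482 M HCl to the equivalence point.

At equivalence: moles acid = moles base. moles HCl = 0.482 × 100/1000 = 0.0482 mol. V_base = moles / 0.49 × 1000 = 98.4 mL.

V_{base} = 98.4 mL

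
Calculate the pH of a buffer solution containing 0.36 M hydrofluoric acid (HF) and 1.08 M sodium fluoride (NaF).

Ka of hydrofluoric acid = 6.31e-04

pKa = -log(6.31e-04) = 3.20. pH = pKa + log([A⁻]/[HA]) = 3.20 + log(1.08/0.36)

pH = 3.68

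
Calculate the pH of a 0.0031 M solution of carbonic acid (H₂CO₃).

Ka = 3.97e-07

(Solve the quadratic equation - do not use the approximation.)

x² + Ka×x - Ka×C = 0. Using quadratic formula: [H⁺] = 3.4883e-05

pH = 4.46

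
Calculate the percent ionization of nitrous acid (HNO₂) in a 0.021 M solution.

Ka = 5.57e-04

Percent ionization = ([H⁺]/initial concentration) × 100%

Using Ka equilibrium: x² + Ka×x - Ka×C = 0. Solving: [H⁺] = 3.1529e-03. Percent = (3.1529e-03/0.021) × 100

Percent ionization = 15%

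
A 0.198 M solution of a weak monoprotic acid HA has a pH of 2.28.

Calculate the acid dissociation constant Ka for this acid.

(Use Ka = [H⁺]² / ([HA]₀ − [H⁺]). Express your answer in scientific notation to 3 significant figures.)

[H⁺] = 10^(−pH) = 10^(−2.28) = 5.248e-03 M. For HA ⇌ H⁺ + A⁻, Ka = [H⁺][A⁻]/[HA] = [H⁺]² / ([HA]₀ − [H⁺]) = (5.248e-03)² / (0.198 − 5.248e-03) = 1.43e-04.

K_a = 1.43e-04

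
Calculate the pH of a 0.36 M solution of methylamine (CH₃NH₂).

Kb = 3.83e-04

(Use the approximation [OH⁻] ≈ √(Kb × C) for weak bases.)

[OH⁻] = √(Kb × C) = √(3.83e-04 × 0.36) = 1.1742e-02. pOH = 1.93, pH = 14 - pOH

pH = 12.07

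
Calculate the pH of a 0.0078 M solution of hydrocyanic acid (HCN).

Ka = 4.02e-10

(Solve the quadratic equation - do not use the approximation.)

x² + Ka×x - Ka×C = 0. Using quadratic formula: [H⁺] = 1.7706e-06

pH = 5.75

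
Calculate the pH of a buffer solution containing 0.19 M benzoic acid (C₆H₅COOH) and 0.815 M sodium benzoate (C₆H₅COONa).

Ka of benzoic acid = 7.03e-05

pKa = -log(7.03e-05) = 4.15. pH = pKa + log([A⁻]/[HA]) = 4.15 + log(0.815/0.19)

pH = 4.79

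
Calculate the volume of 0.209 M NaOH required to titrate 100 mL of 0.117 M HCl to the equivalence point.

At equivalence: moles acid = moles base. moles HCl = 0.117 × 100/1000 = 0.0117 mol. V_base = moles / 0.209 × 1000 = 56.0 mL.

V_{base} = 56.0 mL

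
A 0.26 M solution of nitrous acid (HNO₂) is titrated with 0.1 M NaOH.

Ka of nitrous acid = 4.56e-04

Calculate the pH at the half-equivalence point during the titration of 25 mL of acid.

At half-equivalence [HA] = [A⁻], so Henderson-Hasselbalch gives pH = pKa = -log(4.56e-04) = 3.34.

pH = pKa = 3.34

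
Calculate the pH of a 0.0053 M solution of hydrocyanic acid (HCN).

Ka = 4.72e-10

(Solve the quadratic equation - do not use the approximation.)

x² + Ka×x - Ka×C = 0. Using quadratic formula: [H⁺] = 1.5814e-06

pH = 5.80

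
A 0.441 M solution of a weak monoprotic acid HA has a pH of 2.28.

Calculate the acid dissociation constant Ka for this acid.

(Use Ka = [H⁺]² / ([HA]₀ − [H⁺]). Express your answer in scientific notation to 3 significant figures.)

[H⁺] = 10^(−pH) = 10^(−2.28) = 5.248e-03 M. For HA ⇌ H⁺ + A⁻, Ka = [H⁺][A⁻]/[HA] = [H⁺]² / ([HA]₀ − [H⁺]) = (5.248e-03)² / (0.441 − 5.248e-03) = 6.32e-05.

K_a = 6.32e-05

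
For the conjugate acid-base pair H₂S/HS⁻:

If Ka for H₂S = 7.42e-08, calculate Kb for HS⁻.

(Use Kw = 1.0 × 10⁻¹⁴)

For a conjugate pair Ka × Kb = Kw, so Kb = Kw/Ka = 1.0 × 10⁻¹⁴ / 7.42e-08 = 1.35e-07.

K_b = 1.35e-07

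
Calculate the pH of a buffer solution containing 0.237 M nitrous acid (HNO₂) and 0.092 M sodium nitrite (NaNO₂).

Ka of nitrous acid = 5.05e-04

pKa = -log(5.05e-04) = 3.30. pH = pKa + log([A⁻]/[HA]) = 3.30 + log(0.092/0.237)

pH = 2.89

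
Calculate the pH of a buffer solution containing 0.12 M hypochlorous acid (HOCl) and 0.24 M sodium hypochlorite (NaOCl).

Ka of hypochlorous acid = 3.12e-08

pKa = -log(3.12e-08) = 7.51. pH = pKa + log([A⁻]/[HA]) = 7.51 + log(0.24/0.12)

pH = 7.81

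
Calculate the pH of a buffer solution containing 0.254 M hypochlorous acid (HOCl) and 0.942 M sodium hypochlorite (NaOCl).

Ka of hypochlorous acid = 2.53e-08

pKa = -log(2.53e-08) = 7.60. pH = pKa + log([A⁻]/[HA]) = 7.60 + log(0.942/0.254)

pH = 8.17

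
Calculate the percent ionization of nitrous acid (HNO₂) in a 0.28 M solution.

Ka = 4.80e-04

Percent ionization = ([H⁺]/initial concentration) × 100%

Using Ka equilibrium: x² + Ka×x - Ka×C = 0. Solving: [H⁺] = 1.1356e-02. Percent = (1.1356e-02/0.28) × 100

Percent ionization = 4.06%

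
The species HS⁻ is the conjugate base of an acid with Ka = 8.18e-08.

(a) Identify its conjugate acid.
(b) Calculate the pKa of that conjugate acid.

(a) The conjugate acid is formed by adding one H⁺ to HS⁻, giving H₂S. (b) pKa = -log(Ka) = -log(8.18e-08) = 7.09.

Conjugate acid: H₂S; pK_a = 7.09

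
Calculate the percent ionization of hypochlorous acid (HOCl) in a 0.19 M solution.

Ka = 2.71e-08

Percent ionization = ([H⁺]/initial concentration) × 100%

Using Ka equilibrium: x² + Ka×x - Ka×C = 0. Solving: [H⁺] = 7.1743e-05. Percent = (7.1743e-05/0.19) × 100

Percent ionization = 0.0378%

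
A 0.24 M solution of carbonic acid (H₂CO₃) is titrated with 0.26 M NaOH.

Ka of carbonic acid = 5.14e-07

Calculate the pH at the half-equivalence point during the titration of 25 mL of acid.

At half-equivalence [HA] = [A⁻], so Henderson-Hasselbalch gives pH = pKa = -log(5.14e-07) = 6.29.

pH = pKa = 6.29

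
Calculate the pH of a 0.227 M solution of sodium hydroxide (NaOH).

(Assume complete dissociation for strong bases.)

[OH⁻] = 0.227 M for strong base. pOH = -log[OH⁻] = 0.64, pH = 14 - pOH

pH = 13.36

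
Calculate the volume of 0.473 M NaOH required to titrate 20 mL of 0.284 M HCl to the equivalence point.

At equivalence: moles acid = moles base. moles HCl = 0.284 × 20/1000 = 0.00568 mol. V_base = moles / 0.473 × 1000 = 12.0 mL.

V_{base} = 12.0 mL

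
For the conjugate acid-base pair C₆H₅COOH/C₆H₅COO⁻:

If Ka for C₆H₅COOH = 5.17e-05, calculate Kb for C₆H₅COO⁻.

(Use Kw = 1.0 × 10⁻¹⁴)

For a conjugate pair Ka × Kb = Kw, so Kb = Kw/Ka = 1.0 × 10⁻¹⁴ / 5.17e-05 = 1.93e-10.

K_b = 1.93e-10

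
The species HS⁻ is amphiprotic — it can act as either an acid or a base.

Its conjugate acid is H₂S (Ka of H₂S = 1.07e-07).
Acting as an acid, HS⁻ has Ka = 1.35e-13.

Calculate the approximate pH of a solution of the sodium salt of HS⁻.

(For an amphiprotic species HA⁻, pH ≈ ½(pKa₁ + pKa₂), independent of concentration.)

pKa₁ = -log(1.07e-07) = 6.97; pKa₂ = -log(1.35e-13) = 12.87. For an amphiprotic species, pH ≈ ½(pKa₁ + pKa₂) = ½(6.97 + 12.87) = 9.92.

pH = 9.92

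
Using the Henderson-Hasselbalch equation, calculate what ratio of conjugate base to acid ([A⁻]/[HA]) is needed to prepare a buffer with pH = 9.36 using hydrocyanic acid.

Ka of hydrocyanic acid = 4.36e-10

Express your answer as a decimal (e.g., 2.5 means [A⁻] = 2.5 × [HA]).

pKa = -log(4.36e-10) = 9.3605. pH = pKa + log([A⁻]/[HA]), so log([A⁻]/[HA]) = pH − pKa = 9.36 − 9.3605 = -0.0005. [A⁻]/[HA] = 10^(-0.0005) = 0.999

[A⁻]/[HA] = 0.999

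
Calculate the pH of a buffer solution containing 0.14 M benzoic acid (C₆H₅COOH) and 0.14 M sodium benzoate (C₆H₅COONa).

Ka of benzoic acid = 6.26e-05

pKa = -log(6.26e-05) = 4.20. pH = pKa + log([A⁻]/[HA]) = 4.20 + log(0.14/0.14)

pH = 4.20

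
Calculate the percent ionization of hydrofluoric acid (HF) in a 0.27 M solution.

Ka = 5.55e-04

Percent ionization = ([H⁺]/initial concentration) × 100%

Using Ka equilibrium: x² + Ka×x - Ka×C = 0. Solving: [H⁺] = 1.1967e-02. Percent = (1.1967e-02/0.27) × 100

Percent ionization = 4.43%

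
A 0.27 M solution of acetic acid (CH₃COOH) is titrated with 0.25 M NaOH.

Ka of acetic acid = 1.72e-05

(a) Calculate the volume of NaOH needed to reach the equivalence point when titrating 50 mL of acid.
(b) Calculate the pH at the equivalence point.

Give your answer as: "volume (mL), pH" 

moles acid = 0.27 × 50/1000 = 0.0135 mol; V_base = moles/0.25 × 1000 = 54.0 mL. At equivalence only the conjugate base is present: [A⁻] = 0.0135/0.104 = 1.2981e-01 M. Kb = Kw/Ka = 5.81e-10; [OH⁻] = √(Kb × [A⁻]) = 8.6873e-06; pOH = 5.06; pH = 14 - pOH = 8.94.

V = 54.0 mL, pH = 8.94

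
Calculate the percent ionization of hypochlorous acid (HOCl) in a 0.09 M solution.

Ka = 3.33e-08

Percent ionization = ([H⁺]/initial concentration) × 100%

Using Ka equilibrium: x² + Ka×x - Ka×C = 0. Solving: [H⁺] = 5.4728e-05. Percent = (5.4728e-05/0.09) × 100

Percent ionization = 0.0608%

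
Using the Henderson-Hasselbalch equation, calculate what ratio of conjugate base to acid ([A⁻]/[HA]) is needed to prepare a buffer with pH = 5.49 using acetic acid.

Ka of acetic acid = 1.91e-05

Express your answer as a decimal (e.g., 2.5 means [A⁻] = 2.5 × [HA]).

pKa = -log(1.91e-05) = 4.7190. pH = pKa + log([A⁻]/[HA]), so log([A⁻]/[HA]) = pH − pKa = 5.49 − 4.7190 = 0.7710. [A⁻]/[HA] = 10^(0.7710) = 5.90

[A⁻]/[HA] = 5.90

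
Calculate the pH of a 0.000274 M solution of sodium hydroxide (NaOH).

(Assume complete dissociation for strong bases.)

[OH⁻] = 0.000274 M for strong base. pOH = -log[OH⁻] = 3.56, pH = 14 - pOH

pH = 10.44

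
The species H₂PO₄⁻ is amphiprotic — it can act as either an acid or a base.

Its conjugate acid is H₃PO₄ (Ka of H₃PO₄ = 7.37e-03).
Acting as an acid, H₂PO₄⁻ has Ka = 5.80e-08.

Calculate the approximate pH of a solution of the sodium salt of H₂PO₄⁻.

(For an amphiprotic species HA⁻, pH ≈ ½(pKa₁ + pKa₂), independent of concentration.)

pKa₁ = -log(7.37e-03) = 2.13; pKa₂ = -log(5.80e-08) = 7.24. For an amphiprotic species, pH ≈ ½(pKa₁ + pKa₂) = ½(2.13 + 7.24) = 4.68.

pH = 4.68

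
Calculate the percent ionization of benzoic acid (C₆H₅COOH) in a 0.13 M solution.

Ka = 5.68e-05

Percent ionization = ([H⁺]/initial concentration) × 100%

Using Ka equilibrium: x² + Ka×x - Ka×C = 0. Solving: [H⁺] = 2.6891e-03. Percent = (2.6891e-03/0.13) × 100

Percent ionization = 2.07%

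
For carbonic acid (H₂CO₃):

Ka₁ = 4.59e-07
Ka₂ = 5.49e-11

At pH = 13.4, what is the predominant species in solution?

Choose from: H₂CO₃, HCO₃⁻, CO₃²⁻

pKa₁ = 6.34, pKa₂ = 10.26. For a polyprotic acid the predominant species crosses at each pKa: below pKa_n the protonated form dominates, above it the deprotonated form does. At pH = 13.4, the predominant species is CO₃²⁻.

CO₃²⁻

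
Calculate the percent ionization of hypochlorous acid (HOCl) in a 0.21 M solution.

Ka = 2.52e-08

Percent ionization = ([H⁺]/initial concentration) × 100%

Using Ka equilibrium: x² + Ka×x - Ka×C = 0. Solving: [H⁺] = 7.2734e-05. Percent = (7.2734e-05/0.21) × 100

Percent ionization = 0.0346%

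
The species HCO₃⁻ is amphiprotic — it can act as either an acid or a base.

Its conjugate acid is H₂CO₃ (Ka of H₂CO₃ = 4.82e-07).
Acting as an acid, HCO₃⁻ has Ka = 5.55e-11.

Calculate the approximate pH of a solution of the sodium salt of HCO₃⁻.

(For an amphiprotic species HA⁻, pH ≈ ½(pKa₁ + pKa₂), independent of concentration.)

pKa₁ = -log(4.82e-07) = 6.32; pKa₂ = -log(5.55e-11) = 10.26. For an amphiprotic species, pH ≈ ½(pKa₁ + pKa₂) = ½(6.32 + 10.26) = 8.29.

pH = 8.29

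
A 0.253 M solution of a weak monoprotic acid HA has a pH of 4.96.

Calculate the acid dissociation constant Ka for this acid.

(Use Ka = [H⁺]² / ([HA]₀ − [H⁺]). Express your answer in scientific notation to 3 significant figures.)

[H⁺] = 10^(−pH) = 10^(−4.96) = 1.096e-05 M. For HA ⇌ H⁺ + A⁻, Ka = [H⁺][A⁻]/[HA] = [H⁺]² / ([HA]₀ − [H⁺]) = (1.096e-05)² / (0.253 − 1.096e-05) = 4.75e-10.

K_a = 4.75e-10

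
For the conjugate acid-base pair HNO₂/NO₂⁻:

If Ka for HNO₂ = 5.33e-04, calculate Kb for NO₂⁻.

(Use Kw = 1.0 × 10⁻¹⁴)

For a conjugate pair Ka × Kb = Kw, so Kb = Kw/Ka = 1.0 × 10⁻¹⁴ / 5.33e-04 = 1.88e-11.

K_b = 1.88e-11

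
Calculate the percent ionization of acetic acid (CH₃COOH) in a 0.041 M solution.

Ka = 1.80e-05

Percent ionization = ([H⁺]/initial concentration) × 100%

Using Ka equilibrium: x² + Ka×x - Ka×C = 0. Solving: [H⁺] = 8.5012e-04. Percent = (8.5012e-04/0.041) × 100

Percent ionization = 2.07%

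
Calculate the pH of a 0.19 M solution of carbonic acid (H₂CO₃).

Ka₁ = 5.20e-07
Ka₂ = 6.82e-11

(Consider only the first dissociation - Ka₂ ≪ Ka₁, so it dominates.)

First dissociation dominates. From Ka₁ = [H⁺][HA⁻]/[H₂A], x² + Ka₁·x − Ka₁·C = 0 with C = 0.19 M and Ka₁ = 5.20e-07. Solving: [H⁺] = (−Ka₁ + √(Ka₁² + 4·Ka₁·C)) / 2 = 3.1406e-04 M. pH = -log(3.1406e-04) = 3.50.

pH = 3.50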